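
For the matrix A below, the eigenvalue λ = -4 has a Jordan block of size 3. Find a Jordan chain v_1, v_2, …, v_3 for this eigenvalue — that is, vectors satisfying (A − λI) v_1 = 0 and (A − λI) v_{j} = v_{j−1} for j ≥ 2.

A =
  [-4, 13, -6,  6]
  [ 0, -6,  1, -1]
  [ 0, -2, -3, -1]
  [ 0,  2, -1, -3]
A Jordan chain for λ = -4 of length 3:
v_1 = (-2, 0, 0, 0)ᵀ
v_2 = (13, -2, -2, 2)ᵀ
v_3 = (0, 1, 0, 0)ᵀ

Let N = A − (-4)·I. We want v_3 with N^3 v_3 = 0 but N^2 v_3 ≠ 0; then v_{j-1} := N · v_j for j = 3, …, 2.

Pick v_3 = (0, 1, 0, 0)ᵀ.
Then v_2 = N · v_3 = (13, -2, -2, 2)ᵀ.
Then v_1 = N · v_2 = (-2, 0, 0, 0)ᵀ.

Sanity check: (A − (-4)·I) v_1 = (0, 0, 0, 0)ᵀ = 0. ✓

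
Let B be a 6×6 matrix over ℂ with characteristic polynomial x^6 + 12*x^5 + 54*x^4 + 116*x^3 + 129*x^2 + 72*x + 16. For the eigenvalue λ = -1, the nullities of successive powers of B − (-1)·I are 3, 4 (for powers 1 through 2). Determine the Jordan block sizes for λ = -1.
Block sizes for λ = -1: [2, 1, 1]

From the dimensions of kernels of powers, the number of Jordan blocks of size at least j is d_j − d_{j−1} where d_j = dim ker(N^j) (with d_0 = 0). Computing the differences gives [3, 1].
The number of blocks of size exactly k is (#blocks of size ≥ k) − (#blocks of size ≥ k + 1), so the partition is: 2 block(s) of size 1, 1 block(s) of size 2.
In nonincreasing order the block sizes are [2, 1, 1].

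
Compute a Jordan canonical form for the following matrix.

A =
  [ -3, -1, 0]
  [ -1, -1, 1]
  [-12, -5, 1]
J_3(-1)

The characteristic polynomial is
  det(x·I − A) = x^3 + 3*x^2 + 3*x + 1 = (x + 1)^3

Eigenvalues and multiplicities (the geometric multiplicity of λ is n − rank(A − λI), which equals the number of Jordan blocks for λ):
  λ = -1: algebraic multiplicity = 3, geometric multiplicity = 1

Determining the block sizes for each eigenvalue:
  λ = -1: one block (gm = 1), so the single block has size am = 3 → block sizes [3]

Assembling the blocks gives a Jordan form
J =
  [-1,  1,  0]
  [ 0, -1,  1]
  [ 0,  0, -1]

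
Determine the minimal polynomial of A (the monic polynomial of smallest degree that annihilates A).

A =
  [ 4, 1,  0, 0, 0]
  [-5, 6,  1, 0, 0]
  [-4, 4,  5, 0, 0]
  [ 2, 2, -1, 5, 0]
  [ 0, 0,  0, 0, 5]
x^3 - 15*x^2 + 75*x - 125

The characteristic polynomial is χ_A(x) = (x - 5)^5, so the eigenvalues are known. The minimal polynomial is
  m_A(x) = Π_λ (x − λ)^{k_λ}
where k_λ is the size of the *largest* Jordan block for λ (equivalently, the smallest k with (A − λI)^k v = 0 for every generalised eigenvector v of λ).

  λ = 5: largest Jordan block has size 3, contributing (x − 5)^3

So m_A(x) = (x - 5)^3 = x^3 - 15*x^2 + 75*x - 125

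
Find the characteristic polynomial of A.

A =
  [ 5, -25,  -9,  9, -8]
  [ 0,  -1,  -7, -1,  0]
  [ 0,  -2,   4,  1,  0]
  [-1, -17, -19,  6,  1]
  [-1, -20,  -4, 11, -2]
x^5 - 12*x^4 + 9*x^3 + 270*x^2 - 324*x - 1944

Expanding det(x·I − A) (e.g. by cofactor expansion or by noting that A is similar to its Jordan form J, which has the same characteristic polynomial as A) gives
  χ_A(x) = x^5 - 12*x^4 + 9*x^3 + 270*x^2 - 324*x - 1944
which factors as (x - 6)^3*(x + 3)^2. The eigenvalues (with algebraic multiplicities) are λ = -3 with multiplicity 2, λ = 6 with multiplicity 3.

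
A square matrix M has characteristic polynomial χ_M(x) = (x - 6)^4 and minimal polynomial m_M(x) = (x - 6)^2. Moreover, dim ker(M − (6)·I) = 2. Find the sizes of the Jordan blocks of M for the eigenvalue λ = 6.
Block sizes for λ = 6: [2, 2]

Step 1 — from the characteristic polynomial, algebraic multiplicity of λ = 6 is 4. From dim ker(M − (6)·I) = 2, there are exactly 2 Jordan blocks for λ = 6.
Step 2 — from the minimal polynomial, the factor (x − 6)^2 tells us the largest block for λ = 6 has size 2.
Step 3 — with total size 4, 2 blocks, and largest block 2, the block sizes (in nonincreasing order) are [2, 2].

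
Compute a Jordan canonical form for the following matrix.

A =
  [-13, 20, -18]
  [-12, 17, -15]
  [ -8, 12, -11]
J_1(-5) ⊕ J_2(-1)

The characteristic polynomial is
  det(x·I − A) = x^3 + 7*x^2 + 11*x + 5 = (x + 1)^2*(x + 5)

Eigenvalues and multiplicities (the geometric multiplicity of λ is n − rank(A − λI), which equals the number of Jordan blocks for λ):
  λ = -5: algebraic multiplicity = 1, geometric multiplicity = 1
  λ = -1: algebraic multiplicity = 2, geometric multiplicity = 1

Determining the block sizes for each eigenvalue:
  λ = -5: one block (gm = 1), so the single block has size am = 1 → block sizes [1]
  λ = -1: one block (gm = 1), so the single block has size am = 2 → block sizes [2]

Assembling the blocks gives a Jordan form
J =
  [-5,  0,  0]
  [ 0, -1,  1]
  [ 0,  0, -1]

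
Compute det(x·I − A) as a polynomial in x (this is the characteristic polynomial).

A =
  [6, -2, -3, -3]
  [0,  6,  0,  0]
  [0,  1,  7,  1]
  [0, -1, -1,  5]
x^4 - 24*x^3 + 216*x^2 - 864*x + 1296

Expanding det(x·I − A) (e.g. by cofactor expansion or by noting that A is similar to its Jordan form J, which has the same characteristic polynomial as A) gives
  χ_A(x) = x^4 - 24*x^3 + 216*x^2 - 864*x + 1296
which factors as (x - 6)^4. The eigenvalues (with algebraic multiplicities) are λ = 6 with multiplicity 4.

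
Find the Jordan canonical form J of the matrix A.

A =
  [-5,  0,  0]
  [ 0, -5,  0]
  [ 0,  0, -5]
J_1(-5) ⊕ J_1(-5) ⊕ J_1(-5)

The characteristic polynomial is
  det(x·I − A) = x^3 + 15*x^2 + 75*x + 125 = (x + 5)^3

Eigenvalues and multiplicities (the geometric multiplicity of λ is n − rank(A − λI), which equals the number of Jordan blocks for λ):
  λ = -5: algebraic multiplicity = 3, geometric multiplicity = 3

Determining the block sizes for each eigenvalue:
  λ = -5: gm = am = 3, so every block has size 1 → block sizes [1, 1, 1]

Assembling the blocks gives a Jordan form
J =
  [-5,  0,  0]
  [ 0, -5,  0]
  [ 0,  0, -5]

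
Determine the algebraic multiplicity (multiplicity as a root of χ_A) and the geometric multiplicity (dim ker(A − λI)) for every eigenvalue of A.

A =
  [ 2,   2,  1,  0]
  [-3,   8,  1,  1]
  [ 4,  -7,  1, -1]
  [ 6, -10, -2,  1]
λ = 3: alg = 4, geom = 2

Step 1 — factor the characteristic polynomial to read off the algebraic multiplicities:
  χ_A(x) = (x - 3)^4

Step 2 — compute geometric multiplicities via the rank-nullity identity g(λ) = n − rank(A − λI):
  rank(A − (3)·I) = 2, so dim ker(A − (3)·I) = n − 2 = 2

Summary:
  λ = 3: algebraic multiplicity = 4, geometric multiplicity = 2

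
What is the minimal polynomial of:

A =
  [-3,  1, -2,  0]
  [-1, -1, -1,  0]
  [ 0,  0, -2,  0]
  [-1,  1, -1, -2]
x^3 + 6*x^2 + 12*x + 8

The characteristic polynomial is χ_A(x) = (x + 2)^4, so the eigenvalues are known. The minimal polynomial is
  m_A(x) = Π_λ (x − λ)^{k_λ}
where k_λ is the size of the *largest* Jordan block for λ (equivalently, the smallest k with (A − λI)^k v = 0 for every generalised eigenvector v of λ).

  λ = -2: largest Jordan block has size 3, contributing (x + 2)^3

So m_A(x) = (x + 2)^3 = x^3 + 6*x^2 + 12*x + 8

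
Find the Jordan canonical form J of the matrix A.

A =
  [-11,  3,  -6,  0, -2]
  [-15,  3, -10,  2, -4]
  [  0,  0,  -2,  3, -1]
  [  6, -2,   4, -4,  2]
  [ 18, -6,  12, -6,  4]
J_2(-2) ⊕ J_2(-2) ⊕ J_1(-2)

The characteristic polynomial is
  det(x·I − A) = x^5 + 10*x^4 + 40*x^3 + 80*x^2 + 80*x + 32 = (x + 2)^5

Eigenvalues and multiplicities (the geometric multiplicity of λ is n − rank(A − λI), which equals the number of Jordan blocks for λ):
  λ = -2: algebraic multiplicity = 5, geometric multiplicity = 3

Determining the block sizes for each eigenvalue:
  λ = -2: with am = 5 and gm = 3, the partition is not yet determined (e.g. several partitions of 5 into 3 parts exist). Let N = A − (-2)·I. Computing rank(N^1) = 2, rank(N^2) = 0; the number of blocks of size ≥ j is rank(N^{j−1}) − rank(N^j), giving [3, 2]. So we have 2 block(s) of size 2, 1 block(s) of size 1 → block sizes [2, 2, 1]

Assembling the blocks gives a Jordan form
J =
  [-2,  1,  0,  0,  0]
  [ 0, -2,  0,  0,  0]
  [ 0,  0, -2,  1,  0]
  [ 0,  0,  0, -2,  0]
  [ 0,  0,  0,  0, -2]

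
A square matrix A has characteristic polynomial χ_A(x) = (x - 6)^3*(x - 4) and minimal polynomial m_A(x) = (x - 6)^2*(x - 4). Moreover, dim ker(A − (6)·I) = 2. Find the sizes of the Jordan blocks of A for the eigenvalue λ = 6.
Block sizes for λ = 6: [2, 1]

Step 1 — from the characteristic polynomial, algebraic multiplicity of λ = 6 is 3. From dim ker(A − (6)·I) = 2, there are exactly 2 Jordan blocks for λ = 6.
Step 2 — from the minimal polynomial, the factor (x − 6)^2 tells us the largest block for λ = 6 has size 2.
Step 3 — with total size 3, 2 blocks, and largest block 2, the block sizes (in nonincreasing order) are [2, 1].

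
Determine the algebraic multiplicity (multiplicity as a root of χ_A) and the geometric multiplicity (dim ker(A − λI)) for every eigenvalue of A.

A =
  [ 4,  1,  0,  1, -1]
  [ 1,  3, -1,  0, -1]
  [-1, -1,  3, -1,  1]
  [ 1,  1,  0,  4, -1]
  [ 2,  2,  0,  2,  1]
λ = 3: alg = 5, geom = 3

Step 1 — factor the characteristic polynomial to read off the algebraic multiplicities:
  χ_A(x) = (x - 3)^5

Step 2 — compute geometric multiplicities via the rank-nullity identity g(λ) = n − rank(A − λI):
  rank(A − (3)·I) = 2, so dim ker(A − (3)·I) = n − 2 = 3

Summary:
  λ = 3: algebraic multiplicity = 5, geometric multiplicity = 3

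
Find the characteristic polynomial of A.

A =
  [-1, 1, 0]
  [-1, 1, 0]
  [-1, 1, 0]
x^3

Expanding det(x·I − A) (e.g. by cofactor expansion or by noting that A is similar to its Jordan form J, which has the same characteristic polynomial as A) gives
  χ_A(x) = x^3
which factors as x^3. The eigenvalues (with algebraic multiplicities) are λ = 0 with multiplicity 3.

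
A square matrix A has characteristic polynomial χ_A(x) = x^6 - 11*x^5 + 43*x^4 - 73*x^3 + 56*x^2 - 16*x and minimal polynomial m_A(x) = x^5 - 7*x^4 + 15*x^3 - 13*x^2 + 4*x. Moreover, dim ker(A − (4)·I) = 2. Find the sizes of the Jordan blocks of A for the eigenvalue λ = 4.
Block sizes for λ = 4: [1, 1]

Step 1 — from the characteristic polynomial, algebraic multiplicity of λ = 4 is 2. From dim ker(A − (4)·I) = 2, there are exactly 2 Jordan blocks for λ = 4.
Step 2 — from the minimal polynomial, the factor (x − 4) tells us the largest block for λ = 4 has size 1.
Step 3 — with total size 2, 2 blocks, and largest block 1, the block sizes (in nonincreasing order) are [1, 1].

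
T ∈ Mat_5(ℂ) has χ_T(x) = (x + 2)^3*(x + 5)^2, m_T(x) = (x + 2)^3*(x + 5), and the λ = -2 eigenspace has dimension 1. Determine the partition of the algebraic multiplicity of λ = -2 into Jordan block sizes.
Block sizes for λ = -2: [3]

Step 1 — from the characteristic polynomial, algebraic multiplicity of λ = -2 is 3. From dim ker(T − (-2)·I) = 1, there are exactly 1 Jordan blocks for λ = -2.
Step 2 — from the minimal polynomial, the factor (x + 2)^3 tells us the largest block for λ = -2 has size 3.
Step 3 — with total size 3, 1 blocks, and largest block 3, the block sizes (in nonincreasing order) are [3].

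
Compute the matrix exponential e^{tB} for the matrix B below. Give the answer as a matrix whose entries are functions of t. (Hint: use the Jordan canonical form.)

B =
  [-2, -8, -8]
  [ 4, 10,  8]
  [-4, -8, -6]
e^{tB} =
  [exp(-2*t), -2*exp(2*t) + 2*exp(-2*t), -2*exp(2*t) + 2*exp(-2*t)]
  [exp(2*t) - exp(-2*t), 3*exp(2*t) - 2*exp(-2*t), 2*exp(2*t) - 2*exp(-2*t)]
  [-exp(2*t) + exp(-2*t), -2*exp(2*t) + 2*exp(-2*t), -exp(2*t) + 2*exp(-2*t)]

Strategy: write B = P · J · P⁻¹ where J is a Jordan canonical form, so e^{tB} = P · e^{tJ} · P⁻¹, and e^{tJ} can be computed block-by-block.

B has Jordan form
J =
  [-2, 0, 0]
  [ 0, 2, 0]
  [ 0, 0, 2]
(up to reordering of blocks).

Per-block formulas:
  For a 1×1 block at λ = 2: exp(t · [2]) = [e^(2t)].
  For a 1×1 block at λ = -2: exp(t · [-2]) = [e^(-2t)].

After assembling e^{tJ} and conjugating by P, we get:

e^{tB} =
  [exp(-2*t), -2*exp(2*t) + 2*exp(-2*t), -2*exp(2*t) + 2*exp(-2*t)]
  [exp(2*t) - exp(-2*t), 3*exp(2*t) - 2*exp(-2*t), 2*exp(2*t) - 2*exp(-2*t)]
  [-exp(2*t) + exp(-2*t), -2*exp(2*t) + 2*exp(-2*t), -exp(2*t) + 2*exp(-2*t)]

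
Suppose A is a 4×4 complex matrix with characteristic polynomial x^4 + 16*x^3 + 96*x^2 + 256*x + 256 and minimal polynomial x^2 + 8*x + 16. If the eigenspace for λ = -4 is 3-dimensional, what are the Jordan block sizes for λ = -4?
Block sizes for λ = -4: [2, 1, 1]

Step 1 — from the characteristic polynomial, algebraic multiplicity of λ = -4 is 4. From dim ker(A − (-4)·I) = 3, there are exactly 3 Jordan blocks for λ = -4.
Step 2 — from the minimal polynomial, the factor (x + 4)^2 tells us the largest block for λ = -4 has size 2.
Step 3 — with total size 4, 3 blocks, and largest block 2, the block sizes (in nonincreasing order) are [2, 1, 1].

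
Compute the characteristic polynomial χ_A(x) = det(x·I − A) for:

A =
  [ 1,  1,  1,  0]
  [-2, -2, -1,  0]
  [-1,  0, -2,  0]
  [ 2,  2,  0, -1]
x^4 + 4*x^3 + 6*x^2 + 4*x + 1

Expanding det(x·I − A) (e.g. by cofactor expansion or by noting that A is similar to its Jordan form J, which has the same characteristic polynomial as A) gives
  χ_A(x) = x^4 + 4*x^3 + 6*x^2 + 4*x + 1
which factors as (x + 1)^4. The eigenvalues (with algebraic multiplicities) are λ = -1 with multiplicity 4.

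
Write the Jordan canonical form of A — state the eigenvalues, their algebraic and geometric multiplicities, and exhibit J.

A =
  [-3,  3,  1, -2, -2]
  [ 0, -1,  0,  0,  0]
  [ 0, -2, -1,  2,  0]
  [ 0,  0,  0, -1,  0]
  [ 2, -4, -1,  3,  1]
J_2(-1) ⊕ J_2(-1) ⊕ J_1(-1)

The characteristic polynomial is
  det(x·I − A) = x^5 + 5*x^4 + 10*x^3 + 10*x^2 + 5*x + 1 = (x + 1)^5

Eigenvalues and multiplicities (the geometric multiplicity of λ is n − rank(A − λI), which equals the number of Jordan blocks for λ):
  λ = -1: algebraic multiplicity = 5, geometric multiplicity = 3

Determining the block sizes for each eigenvalue:
  λ = -1: with am = 5 and gm = 3, the partition is not yet determined (e.g. several partitions of 5 into 3 parts exist). Let N = A − (-1)·I. Computing rank(N^1) = 2, rank(N^2) = 0; the number of blocks of size ≥ j is rank(N^{j−1}) − rank(N^j), giving [3, 2]. So we have 2 block(s) of size 2, 1 block(s) of size 1 → block sizes [2, 2, 1]

Assembling the blocks gives a Jordan form
J =
  [-1,  1,  0,  0,  0]
  [ 0, -1,  0,  0,  0]
  [ 0,  0, -1,  1,  0]
  [ 0,  0,  0, -1,  0]
  [ 0,  0,  0,  0, -1]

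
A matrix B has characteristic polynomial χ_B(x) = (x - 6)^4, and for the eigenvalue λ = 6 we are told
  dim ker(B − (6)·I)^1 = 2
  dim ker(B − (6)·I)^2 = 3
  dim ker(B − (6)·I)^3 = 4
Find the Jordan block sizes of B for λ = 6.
Block sizes for λ = 6: [3, 1]

From the dimensions of kernels of powers, the number of Jordan blocks of size at least j is d_j − d_{j−1} where d_j = dim ker(N^j) (with d_0 = 0). Computing the differences gives [2, 1, 1].
The number of blocks of size exactly k is (#blocks of size ≥ k) − (#blocks of size ≥ k + 1), so the partition is: 1 block(s) of size 1, 1 block(s) of size 3.
In nonincreasing order the block sizes are [3, 1].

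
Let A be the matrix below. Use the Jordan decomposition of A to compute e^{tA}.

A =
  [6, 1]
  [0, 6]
e^{tA} =
  [exp(6*t), t*exp(6*t)]
  [0, exp(6*t)]

Strategy: write A = P · J · P⁻¹ where J is a Jordan canonical form, so e^{tA} = P · e^{tJ} · P⁻¹, and e^{tJ} can be computed block-by-block.

A has Jordan form
J =
  [6, 1]
  [0, 6]
(up to reordering of blocks).

Per-block formulas:
  For a 2×2 Jordan block J_2(6): exp(t · J_2(6)) = e^(6t)·(I + t·N), where N is the 2×2 nilpotent shift.

After assembling e^{tJ} and conjugating by P, we get:

e^{tA} =
  [exp(6*t), t*exp(6*t)]
  [0, exp(6*t)]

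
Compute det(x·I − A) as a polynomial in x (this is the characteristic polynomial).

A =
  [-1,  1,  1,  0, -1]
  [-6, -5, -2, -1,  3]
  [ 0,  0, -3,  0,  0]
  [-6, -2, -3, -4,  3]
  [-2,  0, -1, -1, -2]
x^5 + 15*x^4 + 90*x^3 + 270*x^2 + 405*x + 243

Expanding det(x·I − A) (e.g. by cofactor expansion or by noting that A is similar to its Jordan form J, which has the same characteristic polynomial as A) gives
  χ_A(x) = x^5 + 15*x^4 + 90*x^3 + 270*x^2 + 405*x + 243
which factors as (x + 3)^5. The eigenvalues (with algebraic multiplicities) are λ = -3 with multiplicity 5.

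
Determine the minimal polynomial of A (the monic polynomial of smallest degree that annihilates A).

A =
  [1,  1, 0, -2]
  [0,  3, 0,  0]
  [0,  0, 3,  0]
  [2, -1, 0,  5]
x^2 - 6*x + 9

The characteristic polynomial is χ_A(x) = (x - 3)^4, so the eigenvalues are known. The minimal polynomial is
  m_A(x) = Π_λ (x − λ)^{k_λ}
where k_λ is the size of the *largest* Jordan block for λ (equivalently, the smallest k with (A − λI)^k v = 0 for every generalised eigenvector v of λ).

  λ = 3: largest Jordan block has size 2, contributing (x − 3)^2

So m_A(x) = (x - 3)^2 = x^2 - 6*x + 9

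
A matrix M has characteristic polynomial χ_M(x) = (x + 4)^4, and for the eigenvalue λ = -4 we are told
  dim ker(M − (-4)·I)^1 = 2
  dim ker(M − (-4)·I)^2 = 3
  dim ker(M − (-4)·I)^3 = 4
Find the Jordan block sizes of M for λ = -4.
Block sizes for λ = -4: [3, 1]

From the dimensions of kernels of powers, the number of Jordan blocks of size at least j is d_j − d_{j−1} where d_j = dim ker(N^j) (with d_0 = 0). Computing the differences gives [2, 1, 1].
The number of blocks of size exactly k is (#blocks of size ≥ k) − (#blocks of size ≥ k + 1), so the partition is: 1 block(s) of size 1, 1 block(s) of size 3.
In nonincreasing order the block sizes are [3, 1].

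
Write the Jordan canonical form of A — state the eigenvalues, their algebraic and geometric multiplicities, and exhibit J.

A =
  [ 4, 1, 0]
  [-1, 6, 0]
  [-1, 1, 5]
J_2(5) ⊕ J_1(5)

The characteristic polynomial is
  det(x·I − A) = x^3 - 15*x^2 + 75*x - 125 = (x - 5)^3

Eigenvalues and multiplicities (the geometric multiplicity of λ is n − rank(A − λI), which equals the number of Jordan blocks for λ):
  λ = 5: algebraic multiplicity = 3, geometric multiplicity = 2

Determining the block sizes for each eigenvalue:
  λ = 5: 2 blocks summing to 3 forces exactly one block of size 2 and the rest size 1 → block sizes [2, 1]

Assembling the blocks gives a Jordan form
J =
  [5, 1, 0]
  [0, 5, 0]
  [0, 0, 5]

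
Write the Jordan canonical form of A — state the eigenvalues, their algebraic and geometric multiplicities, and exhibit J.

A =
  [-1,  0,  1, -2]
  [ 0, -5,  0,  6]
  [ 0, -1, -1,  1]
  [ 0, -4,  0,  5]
J_3(-1) ⊕ J_1(1)

The characteristic polynomial is
  det(x·I − A) = x^4 + 2*x^3 - 2*x - 1 = (x - 1)*(x + 1)^3

Eigenvalues and multiplicities (the geometric multiplicity of λ is n − rank(A − λI), which equals the number of Jordan blocks for λ):
  λ = -1: algebraic multiplicity = 3, geometric multiplicity = 1
  λ = 1: algebraic multiplicity = 1, geometric multiplicity = 1

Determining the block sizes for each eigenvalue:
  λ = -1: one block (gm = 1), so the single block has size am = 3 → block sizes [3]
  λ = 1: one block (gm = 1), so the single block has size am = 1 → block sizes [1]

Assembling the blocks gives a Jordan form
J =
  [-1,  1,  0, 0]
  [ 0, -1,  1, 0]
  [ 0,  0, -1, 0]
  [ 0,  0,  0, 1]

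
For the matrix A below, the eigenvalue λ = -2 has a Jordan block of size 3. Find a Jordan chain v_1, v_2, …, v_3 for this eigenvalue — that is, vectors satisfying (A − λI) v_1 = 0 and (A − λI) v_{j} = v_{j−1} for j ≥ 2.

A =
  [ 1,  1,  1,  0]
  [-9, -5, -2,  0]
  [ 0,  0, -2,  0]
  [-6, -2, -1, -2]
A Jordan chain for λ = -2 of length 3:
v_1 = (1, -3, 0, -2)ᵀ
v_2 = (1, -2, 0, -1)ᵀ
v_3 = (0, 0, 1, 0)ᵀ

Let N = A − (-2)·I. We want v_3 with N^3 v_3 = 0 but N^2 v_3 ≠ 0; then v_{j-1} := N · v_j for j = 3, …, 2.

Pick v_3 = (0, 0, 1, 0)ᵀ.
Then v_2 = N · v_3 = (1, -2, 0, -1)ᵀ.
Then v_1 = N · v_2 = (1, -3, 0, -2)ᵀ.

Sanity check: (A − (-2)·I) v_1 = (0, 0, 0, 0)ᵀ = 0. ✓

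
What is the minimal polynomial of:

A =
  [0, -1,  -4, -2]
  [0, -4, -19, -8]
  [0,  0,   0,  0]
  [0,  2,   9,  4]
x^3

The characteristic polynomial is χ_A(x) = x^4, so the eigenvalues are known. The minimal polynomial is
  m_A(x) = Π_λ (x − λ)^{k_λ}
where k_λ is the size of the *largest* Jordan block for λ (equivalently, the smallest k with (A − λI)^k v = 0 for every generalised eigenvector v of λ).

  λ = 0: largest Jordan block has size 3, contributing (x − 0)^3

So m_A(x) = x^3 = x^3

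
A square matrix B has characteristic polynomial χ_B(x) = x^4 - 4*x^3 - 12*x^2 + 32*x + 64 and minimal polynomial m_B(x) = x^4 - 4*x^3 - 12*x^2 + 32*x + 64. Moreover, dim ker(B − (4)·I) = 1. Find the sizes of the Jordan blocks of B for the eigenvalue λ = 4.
Block sizes for λ = 4: [2]

Step 1 — from the characteristic polynomial, algebraic multiplicity of λ = 4 is 2. From dim ker(B − (4)·I) = 1, there are exactly 1 Jordan blocks for λ = 4.
Step 2 — from the minimal polynomial, the factor (x − 4)^2 tells us the largest block for λ = 4 has size 2.
Step 3 — with total size 2, 1 blocks, and largest block 2, the block sizes (in nonincreasing order) are [2].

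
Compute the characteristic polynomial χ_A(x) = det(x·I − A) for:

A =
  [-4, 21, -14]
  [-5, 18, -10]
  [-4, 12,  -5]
x^3 - 9*x^2 + 27*x - 27

Expanding det(x·I − A) (e.g. by cofactor expansion or by noting that A is similar to its Jordan form J, which has the same characteristic polynomial as A) gives
  χ_A(x) = x^3 - 9*x^2 + 27*x - 27
which factors as (x - 3)^3. The eigenvalues (with algebraic multiplicities) are λ = 3 with multiplicity 3.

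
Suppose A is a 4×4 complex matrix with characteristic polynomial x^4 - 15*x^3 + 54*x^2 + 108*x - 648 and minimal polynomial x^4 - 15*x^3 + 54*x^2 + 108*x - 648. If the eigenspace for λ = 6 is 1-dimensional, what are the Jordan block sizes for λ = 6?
Block sizes for λ = 6: [3]

Step 1 — from the characteristic polynomial, algebraic multiplicity of λ = 6 is 3. From dim ker(A − (6)·I) = 1, there are exactly 1 Jordan blocks for λ = 6.
Step 2 — from the minimal polynomial, the factor (x − 6)^3 tells us the largest block for λ = 6 has size 3.
Step 3 — with total size 3, 1 blocks, and largest block 3, the block sizes (in nonincreasing order) are [3].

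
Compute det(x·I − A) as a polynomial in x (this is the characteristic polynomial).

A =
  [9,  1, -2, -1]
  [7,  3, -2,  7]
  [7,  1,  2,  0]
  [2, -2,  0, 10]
x^4 - 24*x^3 + 216*x^2 - 864*x + 1296

Expanding det(x·I − A) (e.g. by cofactor expansion or by noting that A is similar to its Jordan form J, which has the same characteristic polynomial as A) gives
  χ_A(x) = x^4 - 24*x^3 + 216*x^2 - 864*x + 1296
which factors as (x - 6)^4. The eigenvalues (with algebraic multiplicities) are λ = 6 with multiplicity 4.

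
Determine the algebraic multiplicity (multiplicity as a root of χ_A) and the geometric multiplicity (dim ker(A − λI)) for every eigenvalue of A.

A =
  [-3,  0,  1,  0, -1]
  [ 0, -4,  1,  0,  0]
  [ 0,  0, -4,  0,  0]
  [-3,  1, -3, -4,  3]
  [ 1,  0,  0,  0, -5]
λ = -4: alg = 5, geom = 2

Step 1 — factor the characteristic polynomial to read off the algebraic multiplicities:
  χ_A(x) = (x + 4)^5

Step 2 — compute geometric multiplicities via the rank-nullity identity g(λ) = n − rank(A − λI):
  rank(A − (-4)·I) = 3, so dim ker(A − (-4)·I) = n − 3 = 2

Summary:
  λ = -4: algebraic multiplicity = 5, geometric multiplicity = 2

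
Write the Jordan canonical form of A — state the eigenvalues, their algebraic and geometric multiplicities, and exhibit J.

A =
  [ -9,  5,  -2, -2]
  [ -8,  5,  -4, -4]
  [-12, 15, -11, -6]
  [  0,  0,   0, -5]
J_2(-5) ⊕ J_1(-5) ⊕ J_1(-5)

The characteristic polynomial is
  det(x·I − A) = x^4 + 20*x^3 + 150*x^2 + 500*x + 625 = (x + 5)^4

Eigenvalues and multiplicities (the geometric multiplicity of λ is n − rank(A − λI), which equals the number of Jordan blocks for λ):
  λ = -5: algebraic multiplicity = 4, geometric multiplicity = 3

Determining the block sizes for each eigenvalue:
  λ = -5: 3 blocks summing to 4 forces exactly one block of size 2 and the rest size 1 → block sizes [2, 1, 1]

Assembling the blocks gives a Jordan form
J =
  [-5,  1,  0,  0]
  [ 0, -5,  0,  0]
  [ 0,  0, -5,  0]
  [ 0,  0,  0, -5]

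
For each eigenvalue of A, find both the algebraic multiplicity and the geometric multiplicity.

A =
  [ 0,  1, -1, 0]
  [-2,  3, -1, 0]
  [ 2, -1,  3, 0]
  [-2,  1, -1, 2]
λ = 2: alg = 4, geom = 3

Step 1 — factor the characteristic polynomial to read off the algebraic multiplicities:
  χ_A(x) = (x - 2)^4

Step 2 — compute geometric multiplicities via the rank-nullity identity g(λ) = n − rank(A − λI):
  rank(A − (2)·I) = 1, so dim ker(A − (2)·I) = n − 1 = 3

Summary:
  λ = 2: algebraic multiplicity = 4, geometric multiplicity = 3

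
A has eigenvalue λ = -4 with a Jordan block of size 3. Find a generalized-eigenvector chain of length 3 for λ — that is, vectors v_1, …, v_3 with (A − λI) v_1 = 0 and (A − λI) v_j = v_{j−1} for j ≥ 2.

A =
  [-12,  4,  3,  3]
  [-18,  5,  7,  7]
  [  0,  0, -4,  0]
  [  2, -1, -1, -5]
A Jordan chain for λ = -4 of length 3:
v_1 = (-2, -4, 0, 0)ᵀ
v_2 = (-8, -18, 0, 2)ᵀ
v_3 = (1, 0, 0, 0)ᵀ

Let N = A − (-4)·I. We want v_3 with N^3 v_3 = 0 but N^2 v_3 ≠ 0; then v_{j-1} := N · v_j for j = 3, …, 2.

Pick v_3 = (1, 0, 0, 0)ᵀ.
Then v_2 = N · v_3 = (-8, -18, 0, 2)ᵀ.
Then v_1 = N · v_2 = (-2, -4, 0, 0)ᵀ.

Sanity check: (A − (-4)·I) v_1 = (0, 0, 0, 0)ᵀ = 0. ✓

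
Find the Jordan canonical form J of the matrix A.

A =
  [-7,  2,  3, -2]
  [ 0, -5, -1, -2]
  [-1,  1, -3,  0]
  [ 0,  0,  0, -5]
J_3(-5) ⊕ J_1(-5)

The characteristic polynomial is
  det(x·I − A) = x^4 + 20*x^3 + 150*x^2 + 500*x + 625 = (x + 5)^4

Eigenvalues and multiplicities (the geometric multiplicity of λ is n − rank(A − λI), which equals the number of Jordan blocks for λ):
  λ = -5: algebraic multiplicity = 4, geometric multiplicity = 2

Determining the block sizes for each eigenvalue:
  λ = -5: with am = 4 and gm = 2, the partition is not yet determined (e.g. several partitions of 4 into 2 parts exist). Let N = A − (-5)·I. Computing rank(N^1) = 2, rank(N^2) = 1, rank(N^3) = 0; the number of blocks of size ≥ j is rank(N^{j−1}) − rank(N^j), giving [2, 1, 1]. So we have 1 block(s) of size 3, 1 block(s) of size 1 → block sizes [3, 1]

Assembling the blocks gives a Jordan form
J =
  [-5,  1,  0,  0]
  [ 0, -5,  1,  0]
  [ 0,  0, -5,  0]
  [ 0,  0,  0, -5]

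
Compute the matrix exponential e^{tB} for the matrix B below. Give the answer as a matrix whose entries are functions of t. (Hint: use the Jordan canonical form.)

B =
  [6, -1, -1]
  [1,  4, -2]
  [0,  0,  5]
e^{tB} =
  [t*exp(5*t) + exp(5*t), -t*exp(5*t), t^2*exp(5*t)/2 - t*exp(5*t)]
  [t*exp(5*t), -t*exp(5*t) + exp(5*t), t^2*exp(5*t)/2 - 2*t*exp(5*t)]
  [0, 0, exp(5*t)]

Strategy: write B = P · J · P⁻¹ where J is a Jordan canonical form, so e^{tB} = P · e^{tJ} · P⁻¹, and e^{tJ} can be computed block-by-block.

B has Jordan form
J =
  [5, 1, 0]
  [0, 5, 1]
  [0, 0, 5]
(up to reordering of blocks).

Per-block formulas:
  For a 3×3 Jordan block J_3(5): exp(t · J_3(5)) = e^(5t)·(I + t·N + (t^2/2)·N^2), where N is the 3×3 nilpotent shift.

After assembling e^{tJ} and conjugating by P, we get:

e^{tB} =
  [t*exp(5*t) + exp(5*t), -t*exp(5*t), t^2*exp(5*t)/2 - t*exp(5*t)]
  [t*exp(5*t), -t*exp(5*t) + exp(5*t), t^2*exp(5*t)/2 - 2*t*exp(5*t)]
  [0, 0, exp(5*t)]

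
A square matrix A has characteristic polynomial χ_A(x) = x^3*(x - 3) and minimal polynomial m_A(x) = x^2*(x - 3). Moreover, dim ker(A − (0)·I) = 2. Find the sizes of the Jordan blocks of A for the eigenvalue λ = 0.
Block sizes for λ = 0: [2, 1]

Step 1 — from the characteristic polynomial, algebraic multiplicity of λ = 0 is 3. From dim ker(A − (0)·I) = 2, there are exactly 2 Jordan blocks for λ = 0.
Step 2 — from the minimal polynomial, the factor (x − 0)^2 tells us the largest block for λ = 0 has size 2.
Step 3 — with total size 3, 2 blocks, and largest block 2, the block sizes (in nonincreasing order) are [2, 1].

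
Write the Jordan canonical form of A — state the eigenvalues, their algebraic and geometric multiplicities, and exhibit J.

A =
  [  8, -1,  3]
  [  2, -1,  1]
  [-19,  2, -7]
J_3(0)

The characteristic polynomial is
  det(x·I − A) = x^3

Eigenvalues and multiplicities (the geometric multiplicity of λ is n − rank(A − λI), which equals the number of Jordan blocks for λ):
  λ = 0: algebraic multiplicity = 3, geometric multiplicity = 1

Determining the block sizes for each eigenvalue:
  λ = 0: one block (gm = 1), so the single block has size am = 3 → block sizes [3]

Assembling the blocks gives a Jordan form
J =
  [0, 1, 0]
  [0, 0, 1]
  [0, 0, 0]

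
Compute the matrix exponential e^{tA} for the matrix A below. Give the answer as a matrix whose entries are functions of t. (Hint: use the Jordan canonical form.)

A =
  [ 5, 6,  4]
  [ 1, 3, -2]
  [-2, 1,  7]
e^{tA} =
  [-t^2*exp(5*t) + exp(5*t), -4*t^2*exp(5*t) + 6*t*exp(5*t), -2*t^2*exp(5*t) + 4*t*exp(5*t)]
  [t^2*exp(5*t) + t*exp(5*t), 4*t^2*exp(5*t) - 2*t*exp(5*t) + exp(5*t), 2*t^2*exp(5*t) - 2*t*exp(5*t)]
  [-3*t^2*exp(5*t)/2 - 2*t*exp(5*t), -6*t^2*exp(5*t) + t*exp(5*t), -3*t^2*exp(5*t) + 2*t*exp(5*t) + exp(5*t)]

Strategy: write A = P · J · P⁻¹ where J is a Jordan canonical form, so e^{tA} = P · e^{tJ} · P⁻¹, and e^{tJ} can be computed block-by-block.

A has Jordan form
J =
  [5, 1, 0]
  [0, 5, 1]
  [0, 0, 5]
(up to reordering of blocks).

Per-block formulas:
  For a 3×3 Jordan block J_3(5): exp(t · J_3(5)) = e^(5t)·(I + t·N + (t^2/2)·N^2), where N is the 3×3 nilpotent shift.

After assembling e^{tJ} and conjugating by P, we get:

e^{tA} =
  [-t^2*exp(5*t) + exp(5*t), -4*t^2*exp(5*t) + 6*t*exp(5*t), -2*t^2*exp(5*t) + 4*t*exp(5*t)]
  [t^2*exp(5*t) + t*exp(5*t), 4*t^2*exp(5*t) - 2*t*exp(5*t) + exp(5*t), 2*t^2*exp(5*t) - 2*t*exp(5*t)]
  [-3*t^2*exp(5*t)/2 - 2*t*exp(5*t), -6*t^2*exp(5*t) + t*exp(5*t), -3*t^2*exp(5*t) + 2*t*exp(5*t) + exp(5*t)]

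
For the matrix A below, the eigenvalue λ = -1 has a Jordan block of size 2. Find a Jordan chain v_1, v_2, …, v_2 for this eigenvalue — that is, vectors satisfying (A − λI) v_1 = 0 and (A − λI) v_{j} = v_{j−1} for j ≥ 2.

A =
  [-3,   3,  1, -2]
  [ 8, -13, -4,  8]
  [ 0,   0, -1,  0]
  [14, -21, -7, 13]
A Jordan chain for λ = -1 of length 2:
v_1 = (-2, 8, 0, 14)ᵀ
v_2 = (1, 0, 0, 0)ᵀ

Let N = A − (-1)·I. We want v_2 with N^2 v_2 = 0 but N^1 v_2 ≠ 0; then v_{j-1} := N · v_j for j = 2, …, 2.

Pick v_2 = (1, 0, 0, 0)ᵀ.
Then v_1 = N · v_2 = (-2, 8, 0, 14)ᵀ.

Sanity check: (A − (-1)·I) v_1 = (0, 0, 0, 0)ᵀ = 0. ✓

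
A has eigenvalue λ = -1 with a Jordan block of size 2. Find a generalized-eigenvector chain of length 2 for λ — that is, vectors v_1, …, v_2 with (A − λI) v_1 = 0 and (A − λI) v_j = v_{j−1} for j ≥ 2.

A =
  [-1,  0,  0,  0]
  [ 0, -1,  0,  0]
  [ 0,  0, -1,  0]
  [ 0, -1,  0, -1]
A Jordan chain for λ = -1 of length 2:
v_1 = (0, 0, 0, -1)ᵀ
v_2 = (0, 1, 0, 0)ᵀ

Let N = A − (-1)·I. We want v_2 with N^2 v_2 = 0 but N^1 v_2 ≠ 0; then v_{j-1} := N · v_j for j = 2, …, 2.

Pick v_2 = (0, 1, 0, 0)ᵀ.
Then v_1 = N · v_2 = (0, 0, 0, -1)ᵀ.

Sanity check: (A − (-1)·I) v_1 = (0, 0, 0, 0)ᵀ = 0. ✓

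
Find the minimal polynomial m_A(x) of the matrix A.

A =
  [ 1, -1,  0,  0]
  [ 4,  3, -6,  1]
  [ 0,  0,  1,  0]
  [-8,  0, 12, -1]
x^3 - 3*x^2 + 3*x - 1

The characteristic polynomial is χ_A(x) = (x - 1)^4, so the eigenvalues are known. The minimal polynomial is
  m_A(x) = Π_λ (x − λ)^{k_λ}
where k_λ is the size of the *largest* Jordan block for λ (equivalently, the smallest k with (A − λI)^k v = 0 for every generalised eigenvector v of λ).

  λ = 1: largest Jordan block has size 3, contributing (x − 1)^3

So m_A(x) = (x - 1)^3 = x^3 - 3*x^2 + 3*x - 1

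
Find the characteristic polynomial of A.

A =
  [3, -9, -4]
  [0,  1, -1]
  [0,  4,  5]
x^3 - 9*x^2 + 27*x - 27

Expanding det(x·I − A) (e.g. by cofactor expansion or by noting that A is similar to its Jordan form J, which has the same characteristic polynomial as A) gives
  χ_A(x) = x^3 - 9*x^2 + 27*x - 27
which factors as (x - 3)^3. The eigenvalues (with algebraic multiplicities) are λ = 3 with multiplicity 3.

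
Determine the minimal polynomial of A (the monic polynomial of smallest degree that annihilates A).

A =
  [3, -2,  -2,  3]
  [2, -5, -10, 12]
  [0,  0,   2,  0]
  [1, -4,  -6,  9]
x^3 - 7*x^2 + 16*x - 12

The characteristic polynomial is χ_A(x) = (x - 3)*(x - 2)^3, so the eigenvalues are known. The minimal polynomial is
  m_A(x) = Π_λ (x − λ)^{k_λ}
where k_λ is the size of the *largest* Jordan block for λ (equivalently, the smallest k with (A − λI)^k v = 0 for every generalised eigenvector v of λ).

  λ = 2: largest Jordan block has size 2, contributing (x − 2)^2
  λ = 3: largest Jordan block has size 1, contributing (x − 3)

So m_A(x) = (x - 3)*(x - 2)^2 = x^3 - 7*x^2 + 16*x - 12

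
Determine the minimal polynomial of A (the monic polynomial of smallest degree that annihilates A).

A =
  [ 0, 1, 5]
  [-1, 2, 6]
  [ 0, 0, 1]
x^3 - 3*x^2 + 3*x - 1

The characteristic polynomial is χ_A(x) = (x - 1)^3, so the eigenvalues are known. The minimal polynomial is
  m_A(x) = Π_λ (x − λ)^{k_λ}
where k_λ is the size of the *largest* Jordan block for λ (equivalently, the smallest k with (A − λI)^k v = 0 for every generalised eigenvector v of λ).

  λ = 1: largest Jordan block has size 3, contributing (x − 1)^3

So m_A(x) = (x - 1)^3 = x^3 - 3*x^2 + 3*x - 1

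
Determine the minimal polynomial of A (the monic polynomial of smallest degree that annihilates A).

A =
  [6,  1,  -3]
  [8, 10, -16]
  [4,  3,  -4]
x^3 - 12*x^2 + 48*x - 64

The characteristic polynomial is χ_A(x) = (x - 4)^3, so the eigenvalues are known. The minimal polynomial is
  m_A(x) = Π_λ (x − λ)^{k_λ}
where k_λ is the size of the *largest* Jordan block for λ (equivalently, the smallest k with (A − λI)^k v = 0 for every generalised eigenvector v of λ).

  λ = 4: largest Jordan block has size 3, contributing (x − 4)^3

So m_A(x) = (x - 4)^3 = x^3 - 12*x^2 + 48*x - 64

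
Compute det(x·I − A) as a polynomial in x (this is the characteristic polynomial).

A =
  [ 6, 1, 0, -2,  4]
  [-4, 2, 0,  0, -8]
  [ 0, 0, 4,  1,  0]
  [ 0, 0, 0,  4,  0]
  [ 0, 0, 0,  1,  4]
x^5 - 20*x^4 + 160*x^3 - 640*x^2 + 1280*x - 1024

Expanding det(x·I − A) (e.g. by cofactor expansion or by noting that A is similar to its Jordan form J, which has the same characteristic polynomial as A) gives
  χ_A(x) = x^5 - 20*x^4 + 160*x^3 - 640*x^2 + 1280*x - 1024
which factors as (x - 4)^5. The eigenvalues (with algebraic multiplicities) are λ = 4 with multiplicity 5.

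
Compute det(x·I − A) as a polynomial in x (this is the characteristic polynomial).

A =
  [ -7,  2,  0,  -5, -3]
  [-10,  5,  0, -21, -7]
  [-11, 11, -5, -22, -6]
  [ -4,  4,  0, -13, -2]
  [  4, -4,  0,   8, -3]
x^5 + 23*x^4 + 210*x^3 + 950*x^2 + 2125*x + 1875

Expanding det(x·I − A) (e.g. by cofactor expansion or by noting that A is similar to its Jordan form J, which has the same characteristic polynomial as A) gives
  χ_A(x) = x^5 + 23*x^4 + 210*x^3 + 950*x^2 + 2125*x + 1875
which factors as (x + 3)*(x + 5)^4. The eigenvalues (with algebraic multiplicities) are λ = -5 with multiplicity 4, λ = -3 with multiplicity 1.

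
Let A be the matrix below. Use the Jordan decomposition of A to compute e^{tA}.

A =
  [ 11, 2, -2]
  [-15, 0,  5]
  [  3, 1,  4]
e^{tA} =
  [6*t*exp(5*t) + exp(5*t), 2*t*exp(5*t), -2*t*exp(5*t)]
  [-15*t*exp(5*t), -5*t*exp(5*t) + exp(5*t), 5*t*exp(5*t)]
  [3*t*exp(5*t), t*exp(5*t), -t*exp(5*t) + exp(5*t)]

Strategy: write A = P · J · P⁻¹ where J is a Jordan canonical form, so e^{tA} = P · e^{tJ} · P⁻¹, and e^{tJ} can be computed block-by-block.

A has Jordan form
J =
  [5, 1, 0]
  [0, 5, 0]
  [0, 0, 5]
(up to reordering of blocks).

Per-block formulas:
  For a 2×2 Jordan block J_2(5): exp(t · J_2(5)) = e^(5t)·(I + t·N), where N is the 2×2 nilpotent shift.
  For a 1×1 block at λ = 5: exp(t · [5]) = [e^(5t)].

After assembling e^{tJ} and conjugating by P, we get:

e^{tA} =
  [6*t*exp(5*t) + exp(5*t), 2*t*exp(5*t), -2*t*exp(5*t)]
  [-15*t*exp(5*t), -5*t*exp(5*t) + exp(5*t), 5*t*exp(5*t)]
  [3*t*exp(5*t), t*exp(5*t), -t*exp(5*t) + exp(5*t)]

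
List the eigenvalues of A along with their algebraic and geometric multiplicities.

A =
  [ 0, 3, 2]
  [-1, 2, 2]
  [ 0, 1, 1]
λ = 1: alg = 3, geom = 1

Step 1 — factor the characteristic polynomial to read off the algebraic multiplicities:
  χ_A(x) = (x - 1)^3

Step 2 — compute geometric multiplicities via the rank-nullity identity g(λ) = n − rank(A − λI):
  rank(A − (1)·I) = 2, so dim ker(A − (1)·I) = n − 2 = 1

Summary:
  λ = 1: algebraic multiplicity = 3, geometric multiplicity = 1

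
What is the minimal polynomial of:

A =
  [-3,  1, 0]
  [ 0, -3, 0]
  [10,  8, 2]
x^3 + 4*x^2 - 3*x - 18

The characteristic polynomial is χ_A(x) = (x - 2)*(x + 3)^2, so the eigenvalues are known. The minimal polynomial is
  m_A(x) = Π_λ (x − λ)^{k_λ}
where k_λ is the size of the *largest* Jordan block for λ (equivalently, the smallest k with (A − λI)^k v = 0 for every generalised eigenvector v of λ).

  λ = -3: largest Jordan block has size 2, contributing (x + 3)^2
  λ = 2: largest Jordan block has size 1, contributing (x − 2)

So m_A(x) = (x - 2)*(x + 3)^2 = x^3 + 4*x^2 - 3*x - 18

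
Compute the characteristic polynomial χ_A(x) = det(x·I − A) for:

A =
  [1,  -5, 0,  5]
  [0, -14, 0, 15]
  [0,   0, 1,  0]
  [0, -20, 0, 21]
x^4 - 9*x^3 + 21*x^2 - 19*x + 6

Expanding det(x·I − A) (e.g. by cofactor expansion or by noting that A is similar to its Jordan form J, which has the same characteristic polynomial as A) gives
  χ_A(x) = x^4 - 9*x^3 + 21*x^2 - 19*x + 6
which factors as (x - 6)*(x - 1)^3. The eigenvalues (with algebraic multiplicities) are λ = 1 with multiplicity 3, λ = 6 with multiplicity 1.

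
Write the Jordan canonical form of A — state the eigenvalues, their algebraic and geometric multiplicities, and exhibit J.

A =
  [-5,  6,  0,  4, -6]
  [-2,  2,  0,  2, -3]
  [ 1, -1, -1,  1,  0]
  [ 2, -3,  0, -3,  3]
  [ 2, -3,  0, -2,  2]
J_2(-1) ⊕ J_2(-1) ⊕ J_1(-1)

The characteristic polynomial is
  det(x·I − A) = x^5 + 5*x^4 + 10*x^3 + 10*x^2 + 5*x + 1 = (x + 1)^5

Eigenvalues and multiplicities (the geometric multiplicity of λ is n − rank(A − λI), which equals the number of Jordan blocks for λ):
  λ = -1: algebraic multiplicity = 5, geometric multiplicity = 3

Determining the block sizes for each eigenvalue:
  λ = -1: with am = 5 and gm = 3, the partition is not yet determined (e.g. several partitions of 5 into 3 parts exist). Let N = A − (-1)·I. Computing rank(N^1) = 2, rank(N^2) = 0; the number of blocks of size ≥ j is rank(N^{j−1}) − rank(N^j), giving [3, 2]. So we have 2 block(s) of size 2, 1 block(s) of size 1 → block sizes [2, 2, 1]

Assembling the blocks gives a Jordan form
J =
  [-1,  1,  0,  0,  0]
  [ 0, -1,  0,  0,  0]
  [ 0,  0, -1,  1,  0]
  [ 0,  0,  0, -1,  0]
  [ 0,  0,  0,  0, -1]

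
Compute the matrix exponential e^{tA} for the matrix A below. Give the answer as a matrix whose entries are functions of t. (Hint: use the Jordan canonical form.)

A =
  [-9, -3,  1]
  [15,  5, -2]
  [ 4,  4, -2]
e^{tA} =
  [4*t^2*exp(-2*t) - 7*t*exp(-2*t) + exp(-2*t), 2*t^2*exp(-2*t) - 3*t*exp(-2*t), -t^2*exp(-2*t)/2 + t*exp(-2*t)]
  [-4*t^2*exp(-2*t) + 15*t*exp(-2*t), -2*t^2*exp(-2*t) + 7*t*exp(-2*t) + exp(-2*t), t^2*exp(-2*t)/2 - 2*t*exp(-2*t)]
  [16*t^2*exp(-2*t) + 4*t*exp(-2*t), 8*t^2*exp(-2*t) + 4*t*exp(-2*t), -2*t^2*exp(-2*t) + exp(-2*t)]

Strategy: write A = P · J · P⁻¹ where J is a Jordan canonical form, so e^{tA} = P · e^{tJ} · P⁻¹, and e^{tJ} can be computed block-by-block.

A has Jordan form
J =
  [-2,  1,  0]
  [ 0, -2,  1]
  [ 0,  0, -2]
(up to reordering of blocks).

Per-block formulas:
  For a 3×3 Jordan block J_3(-2): exp(t · J_3(-2)) = e^(-2t)·(I + t·N + (t^2/2)·N^2), where N is the 3×3 nilpotent shift.

After assembling e^{tJ} and conjugating by P, we get:

e^{tA} =
  [4*t^2*exp(-2*t) - 7*t*exp(-2*t) + exp(-2*t), 2*t^2*exp(-2*t) - 3*t*exp(-2*t), -t^2*exp(-2*t)/2 + t*exp(-2*t)]
  [-4*t^2*exp(-2*t) + 15*t*exp(-2*t), -2*t^2*exp(-2*t) + 7*t*exp(-2*t) + exp(-2*t), t^2*exp(-2*t)/2 - 2*t*exp(-2*t)]
  [16*t^2*exp(-2*t) + 4*t*exp(-2*t), 8*t^2*exp(-2*t) + 4*t*exp(-2*t), -2*t^2*exp(-2*t) + exp(-2*t)]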